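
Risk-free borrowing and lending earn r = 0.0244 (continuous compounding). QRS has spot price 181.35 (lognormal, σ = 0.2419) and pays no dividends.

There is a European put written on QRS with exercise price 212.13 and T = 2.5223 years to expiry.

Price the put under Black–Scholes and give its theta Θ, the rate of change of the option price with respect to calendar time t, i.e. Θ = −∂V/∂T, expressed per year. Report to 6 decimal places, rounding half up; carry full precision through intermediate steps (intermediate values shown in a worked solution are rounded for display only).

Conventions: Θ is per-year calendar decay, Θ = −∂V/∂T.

σ√T = 0.2419·√2.5223 = 0.384180
d₁ = (ln(S/K) + (r+σ²/2)T) / (σ√T) = (ln(181.35/212.13) + (0.0244+0.2419²/2)·2.5223) / 0.384180 = (-0.156770 + 0.135341) / 0.384180 = -0.055780
d₂ = d₁ − σ√T = -0.055780 − 0.384180 = -0.439959
e^{−rT} = 0.940311
N(−d₁) = 0.522241,  N(−d₂) = 0.670017
Put price V = K·e^{−rT}·N(−d₂) − S·N(−d₁) = 133.647056 − 94.708455 = 38.938601
φ(d₁) = (1/√(2π))·e^{−d₁²/2} = 0.398322
Θ = −S·φ(d₁)·σ/(2√T) + r·K·e^{−rT}·N(−d₂) = −5.501226 + 3.260988 = -2.240238

price = 38.938601
Θ = -2.240238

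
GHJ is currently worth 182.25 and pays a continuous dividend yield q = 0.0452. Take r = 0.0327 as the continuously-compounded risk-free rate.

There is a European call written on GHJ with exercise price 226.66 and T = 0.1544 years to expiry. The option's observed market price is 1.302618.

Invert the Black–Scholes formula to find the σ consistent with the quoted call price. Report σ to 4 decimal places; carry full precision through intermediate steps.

At σ = 0.4115 the Black–Scholes value reproduces the quote:
σ√T = 0.4115·√0.1544 = 0.161694
d₁ = (ln(S/K) + (r−q+σ²/2)T) / (σ√T) = (ln(182.25/226.66) + (0.0327−0.0452+0.4115²/2)·0.1544) / 0.161694 = (-0.218072 + 0.011142) / 0.161694 = -1.279760
d₂ = d₁ − σ√T = -1.279760 − 0.161694 = -1.441454
e^{−rT} = 0.994964
e^{−qT} = 0.993045
N(d₁) = 0.100315,  N(d₂) = 0.074728
V = S·e^{−qT}·N(d₁) − K·e^{−rT}·N(d₂) = 18.155229 − 16.852612 = 1.302618 (the quoted price), and the Black–Scholes price is strictly increasing in σ, so σ is unique

sigma = 0.4115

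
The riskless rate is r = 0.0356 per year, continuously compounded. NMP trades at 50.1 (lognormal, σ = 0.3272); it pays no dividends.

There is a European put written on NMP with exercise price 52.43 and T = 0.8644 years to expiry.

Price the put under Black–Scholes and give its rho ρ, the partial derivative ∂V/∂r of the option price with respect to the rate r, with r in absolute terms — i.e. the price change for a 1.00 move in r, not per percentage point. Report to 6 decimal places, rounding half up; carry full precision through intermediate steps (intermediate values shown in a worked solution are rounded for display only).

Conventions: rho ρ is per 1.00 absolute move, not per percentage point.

σ√T = 0.3272·√0.8644 = 0.304208
d₁ = (ln(S/K) + (r+σ²/2)T) / (σ√T) = (ln(50.1/52.43) + (0.0356+0.3272²/2)·0.8644) / 0.304208 = (-0.045458 + 0.077044) / 0.304208 = 0.103830
d₂ = d₁ − σ√T = 0.103830 − 0.304208 = -0.200378
e^{−rT} = 0.969696
N(−d₁) = 0.458652,  N(−d₂) = 0.579407
Put price V = K·e^{−rT}·N(−d₂) − S·N(−d₁) = 29.457749 − 22.978469 = 6.479281
ρ = −K·T·e^{−rT}·N(−d₂) = -25.463279

price = 6.479281
ρ = -25.463279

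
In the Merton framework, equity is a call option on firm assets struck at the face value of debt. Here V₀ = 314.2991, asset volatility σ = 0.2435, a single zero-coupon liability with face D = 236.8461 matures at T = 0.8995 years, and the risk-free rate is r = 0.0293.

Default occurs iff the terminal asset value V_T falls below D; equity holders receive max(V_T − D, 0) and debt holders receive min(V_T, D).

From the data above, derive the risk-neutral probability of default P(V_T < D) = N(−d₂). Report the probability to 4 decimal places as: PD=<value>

PD=0.1105

Apply the equity-as-call identities (strike 236.8461, horizon 0.8995 years):
d₁ = [ln(V₀/D) + (r + σ²/2)T] / (σ√T)
   = [ln(314.2991/236.8461) + (0.0293 + 0.5·0.2435²)·0.8995] / (0.2435·√0.8995)
   = [0.282935 + 0.053022] / 0.230940 = 1.454734
d₂ = d₁ − σ√T = 1.454734 − 0.230940 = 1.223794
risk-neutral PD = N(−d₂) = N(-1.223794) = 0.110515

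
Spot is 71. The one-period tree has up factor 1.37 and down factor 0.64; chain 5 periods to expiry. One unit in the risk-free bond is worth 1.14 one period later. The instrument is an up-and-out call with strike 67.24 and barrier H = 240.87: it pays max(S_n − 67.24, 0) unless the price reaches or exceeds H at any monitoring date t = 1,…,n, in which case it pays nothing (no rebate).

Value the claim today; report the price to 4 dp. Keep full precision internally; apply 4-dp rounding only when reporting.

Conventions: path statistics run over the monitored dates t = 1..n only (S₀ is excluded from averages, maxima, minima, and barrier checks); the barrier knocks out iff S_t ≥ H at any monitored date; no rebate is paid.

Under the martingale measure an up-move has probability p* = 0.6849; value the claim as the probability-weighted average of per-path payoffs, discounted 5 periods at R = 1.14.
Enumerate all 2^5 = 32 price paths (U = up ×1.37, D = down ×0.64); each path with k up-moves has probability p*^k·(1−p*)^(5−k).
DDDDD: M=45.4400, payoff=0.0000, prob=0.003105
UDDDD: M=97.2700, payoff=0.0000, prob=0.006749
DUDDD: M=62.2528, payoff=0.0000, prob=0.006749
UUDDD: M=133.2599, payoff=0.0000, prob=0.014673
DDUDD: M=45.4400, payoff=0.0000, prob=0.006749
UDUDD: M=97.2700, payoff=0.0000, prob=0.014673
DUUDD: M=85.2863, payoff=0.0000, prob=0.014673
UUUDD: M=182.5661, payoff=7.5391, prob=0.031897
DDDUD: M=45.4400, payoff=0.0000, prob=0.006749
UDDUD: M=97.2700, payoff=0.0000, prob=0.014673
DUDUD: M=62.2528, payoff=0.0000, prob=0.014673
UUDUD: M=133.2599, payoff=7.5391, prob=0.031897
DDUUD: M=54.5833, payoff=0.0000, prob=0.014673
UDUUD: M=116.8423, payoff=7.5391, prob=0.031897
DUUUD: M=116.8423, payoff=7.5391, prob=0.031897
UUUUD: M=250.1155, payoff=0.0000, prob=0.069342
DDDDU: M=45.4400, payoff=0.0000, prob=0.006749
UDDDU: M=97.2700, payoff=0.0000, prob=0.014673
DUDDU: M=62.2528, payoff=0.0000, prob=0.014673
UUDDU: M=133.2599, payoff=7.5391, prob=0.031897
DDUDU: M=45.4400, payoff=0.0000, prob=0.014673
UDUDU: M=97.2700, payoff=7.5391, prob=0.031897
DUUDU: M=85.2863, payoff=7.5391, prob=0.031897
UUUDU: M=182.5661, payoff=92.8339, prob=0.069342
DDDUU: M=45.4400, payoff=0.0000, prob=0.014673
UDDUU: M=97.2700, payoff=7.5391, prob=0.031897
DUDUU: M=74.7791, payoff=7.5391, prob=0.031897
UUDUU: M=160.0739, payoff=92.8339, prob=0.069342
DDUUU: M=74.7791, payoff=7.5391, prob=0.031897
UDUUU: M=160.0739, payoff=92.8339, prob=0.069342
DUUUU: M=160.0739, payoff=92.8339, prob=0.069342
UUUUU: M=342.6582, payoff=0.0000, prob=0.150743
Price = Σ prob·payoff / R^5 = 28.153736 / 1.925415 = 14.6222

price = 14.6222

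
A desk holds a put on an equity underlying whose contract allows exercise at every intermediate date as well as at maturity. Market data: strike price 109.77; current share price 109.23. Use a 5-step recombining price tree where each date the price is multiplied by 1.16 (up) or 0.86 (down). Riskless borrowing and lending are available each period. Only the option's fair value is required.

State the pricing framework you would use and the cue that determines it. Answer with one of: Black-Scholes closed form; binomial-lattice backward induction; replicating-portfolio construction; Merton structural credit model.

framework: binomial-lattice backward induction

Key observation: the put (strike 109.77 on spot 109.23) is American-style on a 5-step discrete price model, so the early-exercise decision at every node requires stepwise backward valuation — a closed form cannot price the exercise right.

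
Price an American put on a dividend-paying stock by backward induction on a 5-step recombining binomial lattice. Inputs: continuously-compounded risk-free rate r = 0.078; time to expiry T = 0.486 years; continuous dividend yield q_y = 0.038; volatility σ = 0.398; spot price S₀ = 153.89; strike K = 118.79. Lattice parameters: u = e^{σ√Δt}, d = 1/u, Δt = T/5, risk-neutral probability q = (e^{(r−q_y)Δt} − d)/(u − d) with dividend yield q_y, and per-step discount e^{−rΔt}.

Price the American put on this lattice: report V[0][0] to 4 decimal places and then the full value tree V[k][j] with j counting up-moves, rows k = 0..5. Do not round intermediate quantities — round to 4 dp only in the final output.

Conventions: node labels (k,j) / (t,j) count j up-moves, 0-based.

price = 3.3938
tree:
3.3938
5.8166 0.8711
9.7712 1.7032 0.0000
15.9734 3.3302 0.0000 0.0000
25.1084 6.5116 0.0000 0.0000 0.0000
36.0405 12.7320 0.0000 0.0000 0.0000 0.0000

params: Δt=0.09720 u=1.13211 d=0.88331 q=0.48468 e^(-rΔt)=0.99245
t_5 payoffs: 36.0405 12.7320 0.0000 0.0000 0.0000 0.0000
k=4: node(4,0) S=93.6816 payoff=25.1084 vs cont=24.5566 → 25.1084 [stop]  node(4,1) S=120.0694 payoff=0.0000 vs cont=6.5116 → 6.5116 [wait]  node(4,2) S=153.8900 payoff=0.0000 vs cont=0.0000 → 0.0000 [wait]  node(4,3) S=197.2370 payoff=0.0000 vs cont=0.0000 → 0.0000 [wait]  node(4,4) S=252.7939 payoff=0.0000 vs cont=0.0000 → 0.0000 [wait]
k=3: node(3,0) S=106.0580 payoff=12.7320 vs cont=15.9734 → 15.9734 [wait]  node(3,1) S=135.9319 payoff=0.0000 vs cont=3.3302 → 3.3302 [wait]  node(3,2) S=174.2206 payoff=0.0000 vs cont=0.0000 → 0.0000 [wait]  node(3,3) S=223.2943 payoff=0.0000 vs cont=0.0000 → 0.0000 [wait]
k=2: node(2,0) S=120.0694 payoff=0.0000 vs cont=9.7712 → 9.7712 [wait]  node(2,1) S=153.8900 payoff=0.0000 vs cont=1.7032 → 1.7032 [wait]  node(2,2) S=197.2370 payoff=0.0000 vs cont=0.0000 → 0.0000 [wait]
k=1: node(1,0) S=135.9319 payoff=0.0000 vs cont=5.8166 → 5.8166 [wait]  node(1,1) S=174.2206 payoff=0.0000 vs cont=0.8711 → 0.8711 [wait]
k=0: node(0,0) S=153.8900 payoff=0.0000 vs cont=3.3938 → 3.3938 [wait]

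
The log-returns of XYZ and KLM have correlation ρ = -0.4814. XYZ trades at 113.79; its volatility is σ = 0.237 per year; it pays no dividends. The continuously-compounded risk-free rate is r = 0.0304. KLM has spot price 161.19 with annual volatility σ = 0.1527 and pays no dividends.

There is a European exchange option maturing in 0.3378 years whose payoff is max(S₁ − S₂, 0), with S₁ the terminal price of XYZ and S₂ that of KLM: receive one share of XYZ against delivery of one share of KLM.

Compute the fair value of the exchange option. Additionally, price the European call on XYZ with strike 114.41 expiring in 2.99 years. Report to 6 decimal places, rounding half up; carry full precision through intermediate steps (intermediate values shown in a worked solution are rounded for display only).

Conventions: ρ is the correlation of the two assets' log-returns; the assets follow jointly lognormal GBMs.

σ_eff = √(σ₁² + σ₂² − 2ρσ₁σ₂) = √(0.237² + 0.1527² − 2·-0.4814·0.237·0.1527) = 0.338127
d₁ = (ln(S₁/S₂) + (q₂ − q₁ + σ_eff²/2)T) / (σ_eff√T) = (ln(113.79/161.19) + (0.0 − 0.0 + 0.057165)·0.3378) / 0.196521 = -1.673705
d₂ = d₁ − σ_eff√T = -1.673705 − 0.196521 = -1.870226
N(d₁) = 0.047094,  N(d₂) = 0.030726
V = S₁·e^{−q₁T}·N(d₁) − S₂·e^{−q₂T}·N(d₂) = 5.358858 − 4.952754 = 0.406105
[vanilla: XYZ call K=114.41]
σ√T = 0.237·√2.99 = 0.409811
d₁ = (ln(S/K) + (r+σ²/2)T) / (σ√T) = (ln(113.79/114.41) + (0.0304+0.237²/2)·2.99) / 0.409811 = (-0.005434 + 0.174869) / 0.409811 = 0.413446
d₂ = d₁ − σ√T = 0.413446 − 0.409811 = 0.003635
e^{−rT} = 0.913113
N(d₁) = 0.660360,  N(d₂) = 0.501450
price = S·N(d₁) − K·e^{−rT}·N(d₂) = 75.142368 − 52.386090 = 22.756278

exchange price = 0.406105
price(XYZ call K=114.41) = 22.756278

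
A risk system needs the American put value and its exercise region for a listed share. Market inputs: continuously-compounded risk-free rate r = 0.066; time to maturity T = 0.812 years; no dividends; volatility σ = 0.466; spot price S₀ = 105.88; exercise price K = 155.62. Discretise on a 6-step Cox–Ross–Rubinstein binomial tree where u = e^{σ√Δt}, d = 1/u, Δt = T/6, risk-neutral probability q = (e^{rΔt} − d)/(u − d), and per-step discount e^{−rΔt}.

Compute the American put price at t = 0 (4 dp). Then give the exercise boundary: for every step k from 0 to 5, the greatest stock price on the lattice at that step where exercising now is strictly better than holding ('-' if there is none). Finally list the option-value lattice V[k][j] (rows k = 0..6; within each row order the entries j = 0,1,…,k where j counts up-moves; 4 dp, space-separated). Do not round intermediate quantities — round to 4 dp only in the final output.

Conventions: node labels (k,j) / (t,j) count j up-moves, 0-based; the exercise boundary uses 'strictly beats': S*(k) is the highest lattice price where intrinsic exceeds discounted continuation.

price = 51.2892
boundary = - 89.1995 75.1469 89.1995 105.8800 125.6797
tree:
51.2892
66.4205 36.0635
80.4731 50.0965 21.7295
92.3118 66.4205 33.5735 9.4698
102.2855 80.4731 49.7400 16.9122 1.6884
110.6879 92.3118 66.4205 29.9403 3.2970 0.0000
117.7665 102.2855 80.4731 49.7400 6.4379 0.0000 0.0000

Δt=0.13533, u=1.18700, d=0.84246, q=0.48329, disc=e^(-rΔt)=0.99111
k=6 terminal: V=max(K-S,0) → 117.7665 102.2855 80.4731 49.7400 6.4379 0.0000 0.0000
k=5: j=0 S=44.9321 intr=110.6879 cont=109.3040 V=110.6879[EX]; j=1 S=63.3082 intr=92.3118 cont=90.9280 V=92.3118[EX]; j=2 S=89.1995 intr=66.4205 cont=65.0367 V=66.4205[EX]; j=3 S=125.6797 intr=29.9403 cont=28.5564 V=29.9403[EX]; j=4 S=177.0794 intr=0.0000 cont=3.2970 V=3.2970[hold]; j=5 S=249.5001 intr=0.0000 cont=0.0000 V=0.0000[hold]  S*(5)=125.6797
k=4: j=0 S=53.3345 intr=102.2855 cont=100.9017 V=102.2855[EX]; j=1 S=75.1469 intr=80.4731 cont=79.0893 V=80.4731[EX]; j=2 S=105.8800 intr=49.7400 cont=48.3562 V=49.7400[EX]; j=3 S=149.1821 intr=6.4379 cont=16.9122 V=16.9122[hold]; j=4 S=210.1935 intr=0.0000 cont=1.6884 V=1.6884[hold]  S*(4)=105.8800
k=3: j=0 S=63.3082 intr=92.3118 cont=90.9280 V=92.3118[EX]; j=1 S=89.1995 intr=66.4205 cont=65.0367 V=66.4205[EX]; j=2 S=125.6797 intr=29.9403 cont=33.5735 V=33.5735[hold]; j=3 S=177.0794 intr=0.0000 cont=9.4698 V=9.4698[hold]  S*(3)=89.1995
k=2: j=0 S=75.1469 intr=80.4731 cont=79.0893 V=80.4731[EX]; j=1 S=105.8800 intr=49.7400 cont=50.0965 V=50.0965[hold]; j=2 S=149.1821 intr=6.4379 cont=21.7295 V=21.7295[hold]  S*(2)=75.1469
k=1: j=0 S=89.1995 intr=66.4205 cont=65.2074 V=66.4205[EX]; j=1 S=125.6797 intr=29.9403 cont=36.0635 V=36.0635[hold]  S*(1)=89.1995
k=0: j=0 S=105.8800 intr=49.7400 cont=51.2892 V=51.2892[hold]  S*(0)=-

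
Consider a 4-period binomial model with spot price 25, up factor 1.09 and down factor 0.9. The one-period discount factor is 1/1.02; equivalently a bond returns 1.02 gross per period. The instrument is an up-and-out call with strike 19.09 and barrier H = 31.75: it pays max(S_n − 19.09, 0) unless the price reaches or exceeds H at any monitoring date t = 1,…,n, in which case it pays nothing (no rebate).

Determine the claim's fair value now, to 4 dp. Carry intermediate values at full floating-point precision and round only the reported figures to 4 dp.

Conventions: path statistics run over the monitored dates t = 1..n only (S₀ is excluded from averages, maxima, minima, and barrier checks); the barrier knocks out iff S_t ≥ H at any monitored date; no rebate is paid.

price = 4.1666

Under the martingale measure an up-move has probability p* = 0.6316; value the claim as the probability-weighted average of per-path payoffs, discounted 4 periods at R = 1.02.
Enumerate all 2^4 = 16 price paths (U = up ×1.09, D = down ×0.9); each path with k up-moves has probability p*^k·(1−p*)^(4−k).
DDDD: M=22.5000, payoff=0.0000, prob=0.018424
UDDD: M=27.2500, payoff=0.7752, prob=0.031584
DUDD: M=24.5250, payoff=0.7752, prob=0.031584
UUDD: M=29.7025, payoff=4.9690, prob=0.054143
DDUD: M=22.5000, payoff=0.7752, prob=0.031584
UDUD: M=27.2500, payoff=4.9690, prob=0.054143
DUUD: M=26.7323, payoff=4.9690, prob=0.054143
UUUD: M=32.3757, payoff=0.0000, prob=0.092817
DDDU: M=22.5000, payoff=0.7752, prob=0.031584
UDDU: M=27.2500, payoff=4.9690, prob=0.054143
DUDU: M=24.5250, payoff=4.9690, prob=0.054143
UUDU: M=29.7025, payoff=10.0482, prob=0.092817
DDUU: M=24.0590, payoff=4.9690, prob=0.054143
UDUU: M=29.1382, payoff=10.0482, prob=0.092817
DUUU: M=29.1382, payoff=10.0482, prob=0.092817
UUUU: M=35.2895, payoff=0.0000, prob=0.159115
Price = Σ prob·payoff / R^4 = 4.510092 / 1.082432 = 4.1666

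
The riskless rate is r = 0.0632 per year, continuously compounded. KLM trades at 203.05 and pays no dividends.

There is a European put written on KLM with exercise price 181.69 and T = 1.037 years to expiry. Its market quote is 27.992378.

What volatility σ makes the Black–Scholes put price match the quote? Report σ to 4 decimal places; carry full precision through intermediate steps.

sigma = 0.5689

At σ = 0.5689 the Black–Scholes value reproduces the quote:
σ√T = 0.5689·√1.037 = 0.579329
d₁ = (ln(S/K) + (r+σ²/2)T) / (σ√T) = (ln(203.05/181.69) + (0.0632+0.5689²/2)·1.037) / 0.579329 = (0.111150 + 0.233349) / 0.579329 = 0.594653
d₂ = d₁ − σ√T = 0.594653 − 0.579329 = 0.015324
e^{−rT} = 0.936563
N(−d₁) = 0.276038,  N(−d₂) = 0.493887
V = K·e^{−rT}·N(−d₂) − S·N(−d₁) = 84.041834 − 56.049456 = 27.992378 (the quoted price), and the Black–Scholes price is strictly increasing in σ, so σ is unique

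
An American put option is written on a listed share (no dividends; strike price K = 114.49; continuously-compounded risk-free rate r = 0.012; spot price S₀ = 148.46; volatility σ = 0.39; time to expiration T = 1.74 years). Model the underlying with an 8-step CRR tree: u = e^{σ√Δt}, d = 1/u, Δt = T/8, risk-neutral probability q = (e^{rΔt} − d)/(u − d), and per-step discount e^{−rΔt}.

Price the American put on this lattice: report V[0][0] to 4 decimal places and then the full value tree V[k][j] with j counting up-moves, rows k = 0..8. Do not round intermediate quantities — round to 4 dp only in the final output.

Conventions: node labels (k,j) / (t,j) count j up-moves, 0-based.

price = 12.5879
tree:
12.5879
17.9320 6.4310
24.9140 9.8963 2.4288
33.6066 14.9244 4.0923 0.5038
43.7698 21.9521 6.8183 0.9385 0.0000
54.6966 31.2829 11.2018 1.7483 0.0000 0.0000
64.6403 42.7693 18.0733 3.2568 0.0000 0.0000 0.0000
72.9304 54.6966 28.4628 6.0672 0.0000 0.0000 0.0000 0.0000
79.8418 64.6403 42.7693 11.3025 0.0000 0.0000 0.0000 0.0000 0.0000

Δt=0.21750, u=1.19947, d=0.83370, q=0.46180, disc=e^(-rΔt)=0.99739
k=8 terminal: V=max(K-S,0) → 79.8418 64.6403 42.7693 11.3025 0.0000 0.0000 0.0000 0.0000 0.0000
k=7: j=0 S=41.5596 intr=72.9304 cont=72.6320 V=72.9304[EX]; j=1 S=59.7934 intr=54.6966 cont=54.3981 V=54.6966[EX]; j=2 S=86.0272 intr=28.4628 cont=28.1643 V=28.4628[EX]; j=3 S=123.7708 intr=0.0000 cont=6.0672 V=6.0672[hold]; j=4 S=178.0740 intr=0.0000 cont=0.0000 V=0.0000[hold]; j=5 S=256.2023 intr=0.0000 cont=0.0000 V=0.0000[hold]; j=6 S=368.6085 intr=0.0000 cont=0.0000 V=0.0000[hold]; j=7 S=530.3318 intr=0.0000 cont=0.0000 V=0.0000[hold]
k=6: j=0 S=49.8497 intr=64.6403 cont=64.3419 V=64.6403[EX]; j=1 S=71.7207 intr=42.7693 cont=42.4708 V=42.7693[EX]; j=2 S=103.1875 intr=11.3025 cont=18.0733 V=18.0733[hold]; j=3 S=148.4600 intr=0.0000 cont=3.2568 V=3.2568[hold]; j=4 S=213.5954 intr=0.0000 cont=0.0000 V=0.0000[hold]; j=5 S=307.3082 intr=0.0000 cont=0.0000 V=0.0000[hold]; j=6 S=442.1366 intr=0.0000 cont=0.0000 V=0.0000[hold]
k=5: j=0 S=59.7934 intr=54.6966 cont=54.3981 V=54.6966[EX]; j=1 S=86.0272 intr=28.4628 cont=31.2829 V=31.2829[hold]; j=2 S=123.7708 intr=0.0000 cont=11.2018 V=11.2018[hold]; j=3 S=178.0740 intr=0.0000 cont=1.7483 V=1.7483[hold]; j=4 S=256.2023 intr=0.0000 cont=0.0000 V=0.0000[hold]; j=5 S=368.6085 intr=0.0000 cont=0.0000 V=0.0000[hold]
k=4: j=0 S=71.7207 intr=42.7693 cont=43.7698 V=43.7698[hold]; j=1 S=103.1875 intr=11.3025 cont=21.9521 V=21.9521[hold]; j=2 S=148.4600 intr=0.0000 cont=6.8183 V=6.8183[hold]; j=3 S=213.5954 intr=0.0000 cont=0.9385 V=0.9385[hold]; j=4 S=307.3082 intr=0.0000 cont=0.0000 V=0.0000[hold]
k=3: j=0 S=86.0272 intr=28.4628 cont=33.6066 V=33.6066[hold]; j=1 S=123.7708 intr=0.0000 cont=14.9244 V=14.9244[hold]; j=2 S=178.0740 intr=0.0000 cont=4.0923 V=4.0923[hold]; j=3 S=256.2023 intr=0.0000 cont=0.5038 V=0.5038[hold]
k=2: j=0 S=103.1875 intr=11.3025 cont=24.9140 V=24.9140[hold]; j=1 S=148.4600 intr=0.0000 cont=9.8963 V=9.8963[hold]; j=2 S=213.5954 intr=0.0000 cont=2.4288 V=2.4288[hold]
k=1: j=0 S=123.7708 intr=0.0000 cont=17.9320 V=17.9320[hold]; j=1 S=178.0740 intr=0.0000 cont=6.4310 V=6.4310[hold]
k=0: j=0 S=148.4600 intr=0.0000 cont=12.5879 V=12.5879[hold]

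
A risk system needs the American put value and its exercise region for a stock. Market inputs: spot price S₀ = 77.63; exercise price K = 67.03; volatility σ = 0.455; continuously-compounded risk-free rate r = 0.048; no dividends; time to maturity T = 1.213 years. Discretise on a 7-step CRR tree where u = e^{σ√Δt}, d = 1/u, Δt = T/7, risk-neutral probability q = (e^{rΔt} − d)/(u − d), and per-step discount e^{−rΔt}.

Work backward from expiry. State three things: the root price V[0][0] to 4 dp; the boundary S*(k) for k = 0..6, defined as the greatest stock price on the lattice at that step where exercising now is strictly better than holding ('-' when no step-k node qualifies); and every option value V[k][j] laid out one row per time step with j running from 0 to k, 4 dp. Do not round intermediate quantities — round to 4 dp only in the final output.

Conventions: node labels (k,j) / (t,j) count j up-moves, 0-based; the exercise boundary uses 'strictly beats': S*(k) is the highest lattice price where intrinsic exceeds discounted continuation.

price = 8.1480
boundary = - - - - 36.3914 43.9801 53.1513
tree:
8.1480
11.9551 4.0785
17.0252 6.5552 1.4097
23.3681 10.3059 2.5201 0.2058
30.6386 15.7340 4.4806 0.3951 0.0000
36.9179 23.0499 7.9154 0.7585 0.0000 0.0000
42.1137 30.6386 13.8787 1.4560 0.0000 0.0000 0.0000
46.4130 36.9179 23.0499 2.7950 0.0000 0.0000 0.0000 0.0000

Δt=0.17329  u=1.20853  d=0.82745  q=0.47471  discount=0.99172
step 7 (expiry): payoffs max(K−S,0) = 46.4130 36.9179 23.0499 2.7950 0.0000 0.0000 0.0000 0.0000
step 6: (k=6,j=0): S=24.9163, K−S=42.1137, hold=41.5585 ⇒ V=42.1137 exercise | (k=6,j=1): S=36.3914, K−S=30.6386, hold=30.0834 ⇒ V=30.6386 exercise | (k=6,j=2): S=53.1513, K−S=13.8787, hold=13.3235 ⇒ V=13.8787 exercise | (k=6,j=3): S=77.6300, K−S=0.0000, hold=1.4560 ⇒ V=1.4560 continue | (k=6,j=4): S=113.3823, K−S=0.0000, hold=0.0000 ⇒ V=0.0000 continue | (k=6,j=5): S=165.6002, K−S=0.0000, hold=0.0000 ⇒ V=0.0000 continue | (k=6,j=6): S=241.8669, K−S=0.0000, hold=0.0000 ⇒ V=0.0000 continue  boundary S*=53.1513
step 5: (k=5,j=0): S=30.1121, K−S=36.9179, hold=36.3627 ⇒ V=36.9179 exercise | (k=5,j=1): S=43.9801, K−S=23.0499, hold=22.4947 ⇒ V=23.0499 exercise | (k=5,j=2): S=64.2350, K−S=2.7950, hold=7.9154 ⇒ V=7.9154 continue | (k=5,j=3): S=93.8183, K−S=0.0000, hold=0.7585 ⇒ V=0.7585 continue | (k=5,j=4): S=137.0260, K−S=0.0000, hold=0.0000 ⇒ V=0.0000 continue | (k=5,j=5): S=200.1329, K−S=0.0000, hold=0.0000 ⇒ V=0.0000 continue  boundary S*=43.9801
step 4: (k=4,j=0): S=36.3914, K−S=30.6386, hold=30.0834 ⇒ V=30.6386 exercise | (k=4,j=1): S=53.1513, K−S=13.8787, hold=15.7340 ⇒ V=15.7340 continue | (k=4,j=2): S=77.6300, K−S=0.0000, hold=4.4806 ⇒ V=4.4806 continue | (k=4,j=3): S=113.3823, K−S=0.0000, hold=0.3951 ⇒ V=0.3951 continue | (k=4,j=4): S=165.6002, K−S=0.0000, hold=0.0000 ⇒ V=0.0000 continue  boundary S*=36.3914
step 3: (k=3,j=0): S=43.9801, K−S=23.0499, hold=23.3681 ⇒ V=23.3681 continue | (k=3,j=1): S=64.2350, K−S=2.7950, hold=10.3059 ⇒ V=10.3059 continue | (k=3,j=2): S=93.8183, K−S=0.0000, hold=2.5201 ⇒ V=2.5201 continue | (k=3,j=3): S=137.0260, K−S=0.0000, hold=0.2058 ⇒ V=0.2058 continue  boundary S*=-
step 2: (k=2,j=0): S=53.1513, K−S=13.8787, hold=17.0252 ⇒ V=17.0252 continue | (k=2,j=1): S=77.6300, K−S=0.0000, hold=6.5552 ⇒ V=6.5552 continue | (k=2,j=2): S=113.3823, K−S=0.0000, hold=1.4097 ⇒ V=1.4097 continue  boundary S*=-
step 1: (k=1,j=0): S=64.2350, K−S=2.7950, hold=11.9551 ⇒ V=11.9551 continue | (k=1,j=1): S=93.8183, K−S=0.0000, hold=4.0785 ⇒ V=4.0785 continue  boundary S*=-
step 0: (k=0,j=0): S=77.6300, K−S=0.0000, hold=8.1480 ⇒ V=8.1480 continue  boundary S*=-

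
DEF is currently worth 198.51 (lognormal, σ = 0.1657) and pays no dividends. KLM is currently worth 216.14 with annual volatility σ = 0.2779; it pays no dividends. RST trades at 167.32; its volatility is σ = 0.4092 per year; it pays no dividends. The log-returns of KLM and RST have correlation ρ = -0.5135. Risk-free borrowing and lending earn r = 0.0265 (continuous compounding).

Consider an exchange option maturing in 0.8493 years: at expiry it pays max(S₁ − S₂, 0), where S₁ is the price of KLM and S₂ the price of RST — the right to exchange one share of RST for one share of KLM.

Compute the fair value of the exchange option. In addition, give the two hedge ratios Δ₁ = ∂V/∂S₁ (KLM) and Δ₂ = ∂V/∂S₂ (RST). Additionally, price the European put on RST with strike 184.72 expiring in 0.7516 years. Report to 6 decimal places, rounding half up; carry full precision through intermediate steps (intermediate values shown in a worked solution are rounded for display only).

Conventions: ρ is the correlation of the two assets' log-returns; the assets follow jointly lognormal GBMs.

exchange price = 70.503259
Δ1 = 0.770078
Δ2 = -0.573401
price(RST put K=184.72) = 32.002877

σ_eff = √(σ₁² + σ₂² − 2ρσ₁σ₂) = √(0.2779² + 0.4092² − 2·-0.5135·0.2779·0.4092) = 0.601216
d₁ = (ln(S₁/S₂) + (q₂ − q₁ + σ_eff²/2)T) / (σ_eff√T) = (ln(216.14/167.32) + (0.0 − 0.0 + 0.180730)·0.8493) / 0.554065 = 0.739105
d₂ = d₁ − σ_eff√T = 0.739105 − 0.554065 = 0.185040
N(d₁) = 0.770078,  N(d₂) = 0.573401
V = S₁·e^{−q₁T}·N(d₁) − S₂·e^{−q₂T}·N(d₂) = 166.444740 − 95.941482 = 70.503259
Δ₁ = e^{−q₁T}·N(d₁) = 0.770078;  Δ₂ = −e^{−q₂T}·N(d₂) = -0.573401
[vanilla: RST put K=184.72]
σ√T = 0.4092·√0.7516 = 0.354755
d₁ = (ln(S/K) + (r+σ²/2)T) / (σ√T) = (ln(167.32/184.72) + (0.0265+0.4092²/2)·0.7516) / 0.354755 = (-0.098933 + 0.082843) / 0.354755 = -0.045355
d₂ = d₁ − σ√T = -0.045355 − 0.354755 = -0.400110
e^{−rT} = 0.980280
N(−d₁) = 0.518088,  N(−d₂) = 0.655462
price = K·e^{−rT}·N(−d₂) − S·N(−d₁) = 118.689330 − 86.686453 = 32.002877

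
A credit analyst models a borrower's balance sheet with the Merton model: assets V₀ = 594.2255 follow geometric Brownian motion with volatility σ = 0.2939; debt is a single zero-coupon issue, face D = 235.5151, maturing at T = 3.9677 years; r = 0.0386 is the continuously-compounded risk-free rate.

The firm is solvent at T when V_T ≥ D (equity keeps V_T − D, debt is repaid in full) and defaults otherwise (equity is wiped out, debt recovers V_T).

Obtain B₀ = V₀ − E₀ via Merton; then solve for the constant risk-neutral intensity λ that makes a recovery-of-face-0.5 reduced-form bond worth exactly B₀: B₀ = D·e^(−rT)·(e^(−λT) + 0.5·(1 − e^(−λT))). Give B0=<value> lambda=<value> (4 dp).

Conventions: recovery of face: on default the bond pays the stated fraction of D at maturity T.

Apply the equity-as-call identities (strike 235.5151, horizon 3.9677 years):
d₁ = [ln(V₀/D) + (r + σ²/2)T] / (σ√T)
   = [ln(594.2255/235.5151) + (0.0386 + 0.5·0.2939²)·3.9677] / (0.2939·√3.9677)
   = [0.925484 + 0.324513] / 0.585422 = 2.135206
d₂ = d₁ − σ√T = 2.135206 − 0.585422 = 1.549784
N(d₁) = 0.983628,  N(d₂) = 0.939403,  e^(−rT) = 0.857998
E₀ = V₀·N(d₁) − D·e^(−rT)·N(d₂)
   = 594.2255·0.983628 − 235.5151·0.857998·0.939403 = 394.670105
B₀ = V₀ − E₀ = 594.2255 − 394.670105 = 199.555395
e^(−λT) = (B₀·e^(rT)/D − 0.5)/(1 − 0.5) = (199.5554·1.165504/235.5151 − 0.5)/0.5 = 0.97509651
λ = −ln(0.97509651)/3.9677 = 0.006356

B0=199.5554 lambda=0.0064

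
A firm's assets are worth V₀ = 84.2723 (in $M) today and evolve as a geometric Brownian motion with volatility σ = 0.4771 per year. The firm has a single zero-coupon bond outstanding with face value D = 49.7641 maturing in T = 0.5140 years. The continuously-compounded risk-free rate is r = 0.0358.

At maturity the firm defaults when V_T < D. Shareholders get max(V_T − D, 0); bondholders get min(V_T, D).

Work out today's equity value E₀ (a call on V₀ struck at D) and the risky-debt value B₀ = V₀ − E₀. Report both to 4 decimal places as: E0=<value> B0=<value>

E0=35.9276 B0=48.3447

With assets at 84.2723 and a single debt payment of 49.7641 at 0.5140 years:
d₁ = [ln(V₀/D) + (r + σ²/2)T] / (σ√T)
   = [ln(84.2723/49.7641) + (0.0358 + 0.5·0.4771²)·0.5140] / (0.4771·√0.5140)
   = [0.526759 + 0.076901] / 0.342051 = 1.764824
d₂ = d₁ − σ√T = 1.764824 − 0.342051 = 1.422773
N(d₁) = 0.961203,  N(d₂) = 0.922599,  e^(−rT) = 0.981767
E₀ = V₀·N(d₁) − D·e^(−rT)·N(d₂)
   = 84.2723·0.961203 − 49.7641·0.981767·0.922599 = 35.927622
B₀ = V₀ − E₀ = 84.2723 − 35.927622 = 48.344678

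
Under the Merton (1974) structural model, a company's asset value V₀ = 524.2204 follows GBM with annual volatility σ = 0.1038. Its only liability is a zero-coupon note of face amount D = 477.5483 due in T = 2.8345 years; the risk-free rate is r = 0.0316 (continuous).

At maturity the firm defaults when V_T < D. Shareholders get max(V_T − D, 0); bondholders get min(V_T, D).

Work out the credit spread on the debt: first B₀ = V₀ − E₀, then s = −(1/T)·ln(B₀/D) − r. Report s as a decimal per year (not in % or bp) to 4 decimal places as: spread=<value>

Work the structural quantities from V₀ = 524.2204 against face 477.5483:
d₁ = [ln(V₀/D) + (r + σ²/2)T] / (σ√T)
   = [ln(524.2204/477.5483) + (0.0316 + 0.5·0.1038²)·2.8345] / (0.1038·√2.8345)
   = [0.093247 + 0.104840] / 0.174757 = 1.133498
d₂ = d₁ − σ√T = 1.133498 − 0.174757 = 0.958741
N(d₁) = 0.871497,  N(d₂) = 0.831155,  e^(−rT) = 0.914324
E₀ = V₀·N(d₁) − D·e^(−rT)·N(d₂)
   = 524.2204·0.871497 − 477.5483·0.914324·0.831155 = 93.946142
B₀ = V₀ − E₀ = 524.2204 − 93.946142 = 430.274258
spread = −(1/T)·ln(B₀/D) − r = −(1/2.8345)·ln(430.274258/477.5483) − 0.0316 = 0.00517632

spread=0.0052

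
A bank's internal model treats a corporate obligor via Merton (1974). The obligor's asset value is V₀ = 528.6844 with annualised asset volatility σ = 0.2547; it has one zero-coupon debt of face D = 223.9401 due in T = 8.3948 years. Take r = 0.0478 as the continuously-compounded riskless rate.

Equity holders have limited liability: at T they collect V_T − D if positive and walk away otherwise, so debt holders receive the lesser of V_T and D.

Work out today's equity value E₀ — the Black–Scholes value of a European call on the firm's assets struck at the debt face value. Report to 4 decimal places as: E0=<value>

E0=382.3058

With assets at 528.6844 and a single debt payment of 223.9401 at 8.3948 years:
d₁ = [ln(V₀/D) + (r + σ²/2)T] / (σ√T)
   = [ln(528.6844/223.9401) + (0.0478 + 0.5·0.2547²)·8.3948] / (0.2547·√8.3948)
   = [0.859013 + 0.673566] / 0.737962 = 2.076771
d₂ = d₁ − σ√T = 2.076771 − 0.737962 = 1.338809
N(d₁) = 0.981089,  N(d₂) = 0.909684,  e^(−rT) = 0.669468
E₀ = V₀·N(d₁) − D·e^(−rT)·N(d₂)
   = 528.6844·0.981089 − 223.9401·0.669468·0.909684 = 382.305779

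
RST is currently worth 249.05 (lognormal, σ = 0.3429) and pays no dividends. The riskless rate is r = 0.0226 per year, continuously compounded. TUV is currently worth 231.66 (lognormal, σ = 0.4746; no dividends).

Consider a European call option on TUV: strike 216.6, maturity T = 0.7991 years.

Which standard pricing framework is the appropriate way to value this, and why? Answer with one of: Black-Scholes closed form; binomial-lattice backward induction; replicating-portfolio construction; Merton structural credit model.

framework: Black-Scholes closed form

Key observation: with TUV following a GBM at constant σ and r, the European call struck at 216.6 prices in closed form — nothing here needs a stepwise model or a balance sheet.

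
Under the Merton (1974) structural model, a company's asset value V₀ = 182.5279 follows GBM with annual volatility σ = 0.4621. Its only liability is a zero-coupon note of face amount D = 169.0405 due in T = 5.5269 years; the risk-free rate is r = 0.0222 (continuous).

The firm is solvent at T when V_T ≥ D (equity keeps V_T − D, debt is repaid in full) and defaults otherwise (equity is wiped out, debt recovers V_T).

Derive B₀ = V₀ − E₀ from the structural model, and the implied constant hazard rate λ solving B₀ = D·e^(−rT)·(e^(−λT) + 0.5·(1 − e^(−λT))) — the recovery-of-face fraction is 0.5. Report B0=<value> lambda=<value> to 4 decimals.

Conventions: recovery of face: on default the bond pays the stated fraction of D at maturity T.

Apply the equity-as-call identities (strike 169.0405, horizon 5.5269 years):
d₁ = [ln(V₀/D) + (r + σ²/2)T] / (σ√T)
   = [ln(182.5279/169.0405) + (0.0222 + 0.5·0.4621²)·5.5269] / (0.4621·√5.5269)
   = [0.076765 + 0.712794] / 1.086368 = 0.726788
d₂ = d₁ − σ√T = 0.726788 − 1.086368 = -0.359579
N(d₁) = 0.766322,  N(d₂) = 0.359581,  e^(−rT) = 0.884531
E₀ = V₀·N(d₁) − D·e^(−rT)·N(d₂)
   = 182.5279·0.766322 − 169.0405·0.884531·0.359581 = 86.110048
B₀ = V₀ − E₀ = 182.5279 − 86.110048 = 96.417852
e^(−λT) = (B₀·e^(rT)/D − 0.5)/(1 − 0.5) = (96.4179·1.130542/169.0405 − 0.5)/0.5 = 0.28968487
λ = −ln(0.28968487)/5.5269 = 0.224169

B0=96.4179 lambda=0.2242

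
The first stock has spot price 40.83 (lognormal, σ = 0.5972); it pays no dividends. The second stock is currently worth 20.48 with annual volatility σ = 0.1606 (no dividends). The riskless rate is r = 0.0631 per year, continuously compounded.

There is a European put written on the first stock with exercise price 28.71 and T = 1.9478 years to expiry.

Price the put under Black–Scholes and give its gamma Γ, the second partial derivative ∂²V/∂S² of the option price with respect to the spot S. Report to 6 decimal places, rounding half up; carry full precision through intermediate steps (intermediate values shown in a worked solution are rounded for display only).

price = 4.538655
Γ = 0.007205

σ√T = 0.5972·√1.9478 = 0.833474
d₁ = (ln(S/K) + (r+σ²/2)T) / (σ√T) = (ln(40.83/28.71) + (0.0631+0.5972²/2)·1.9478) / 0.833474 = (0.352172 + 0.470246) / 0.833474 = 0.986734
d₂ = d₁ − σ√T = 0.986734 − 0.833474 = 0.153260
e^{−rT} = 0.884347
N(−d₁) = 0.161886,  N(−d₂) = 0.439096
Put price V = K·e^{−rT}·N(−d₂) − S·N(−d₁) = 11.148481 − 6.609825 = 4.538655
φ(d₁) = (1/√(2π))·e^{−d₁²/2} = 0.245180
Γ = φ(d₁) / (S·σ·√T) = 0.007205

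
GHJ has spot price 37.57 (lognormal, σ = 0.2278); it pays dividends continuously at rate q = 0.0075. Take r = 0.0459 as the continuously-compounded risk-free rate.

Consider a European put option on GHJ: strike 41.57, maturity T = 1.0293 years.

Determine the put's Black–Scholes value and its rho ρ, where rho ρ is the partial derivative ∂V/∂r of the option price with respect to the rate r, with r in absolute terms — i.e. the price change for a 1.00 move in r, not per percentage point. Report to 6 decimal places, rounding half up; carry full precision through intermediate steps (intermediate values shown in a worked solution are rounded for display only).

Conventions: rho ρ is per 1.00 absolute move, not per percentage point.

price = 4.848612
ρ = -26.483076

σ√T = 0.2278·√1.0293 = 0.231113
d₁ = (ln(S/K) + (r−q+σ²/2)T) / (σ√T) = (ln(37.57/41.57) + (0.0459−0.0075+0.2278²/2)·1.0293) / 0.231113 = (-0.101173 + 0.066232) / 0.231113 = -0.151186
d₂ = d₁ − σ√T = -0.151186 − 0.231113 = -0.382299
e^{−rT} = 0.953854
e^{−qT} = 0.992310
N(−d₁) = 0.560086,  N(−d₂) = 0.648880
Put price V = K·e^{−rT}·N(−d₂) − S·e^{−qT}·N(−d₁) = 25.729210 − 20.880599 = 4.848612
ρ = −K·T·e^{−rT}·N(−d₂) = -26.483076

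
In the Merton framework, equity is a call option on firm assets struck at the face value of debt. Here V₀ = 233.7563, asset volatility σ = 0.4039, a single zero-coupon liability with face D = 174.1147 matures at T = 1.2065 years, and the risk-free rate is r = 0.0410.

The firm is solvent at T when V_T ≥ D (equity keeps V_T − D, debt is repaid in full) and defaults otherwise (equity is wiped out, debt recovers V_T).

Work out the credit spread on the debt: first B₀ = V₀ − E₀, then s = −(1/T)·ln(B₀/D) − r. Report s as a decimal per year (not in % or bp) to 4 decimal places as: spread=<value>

spread=0.0559

Apply the equity-as-call identities (strike 174.1147, horizon 1.2065 years):
d₁ = [ln(V₀/D) + (r + σ²/2)T] / (σ√T)
   = [ln(233.7563/174.1147) + (0.0410 + 0.5·0.4039²)·1.2065] / (0.4039·√1.2065)
   = [0.294565 + 0.147878] / 0.443647 = 0.997285
d₂ = d₁ − σ√T = 0.997285 − 0.443647 = 0.553638
N(d₁) = 0.840687,  N(d₂) = 0.710087,  e^(−rT) = 0.951737
E₀ = V₀·N(d₁) − D·e^(−rT)·N(d₂)
   = 233.7563·0.840687 − 174.1147·0.951737·0.710087 = 78.846392
B₀ = V₀ − E₀ = 233.7563 − 78.846392 = 154.909908
spread = −(1/T)·ln(B₀/D) − r = −(1/1.2065)·ln(154.909908/174.1147) − 0.0410 = 0.05586744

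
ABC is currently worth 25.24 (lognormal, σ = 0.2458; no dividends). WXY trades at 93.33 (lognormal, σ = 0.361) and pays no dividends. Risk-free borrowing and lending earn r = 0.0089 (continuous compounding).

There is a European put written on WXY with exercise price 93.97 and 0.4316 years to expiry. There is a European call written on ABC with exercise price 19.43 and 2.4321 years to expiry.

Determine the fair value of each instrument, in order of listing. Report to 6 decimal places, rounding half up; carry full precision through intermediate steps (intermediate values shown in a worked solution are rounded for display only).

price(WXY put K=93.97) = 8.963493
price(ABC call K=19.43) = 7.336960

[WXY put K=93.97]
σ√T = 0.361·√0.4316 = 0.237164
d₁ = (ln(S/K) + (r+σ²/2)T) / (σ√T) = (ln(93.33/93.97) + (0.0089+0.361²/2)·0.4316) / 0.237164 = (-0.006834 + 0.031965) / 0.237164 = 0.105963
d₂ = d₁ − σ√T = 0.105963 − 0.237164 = -0.131201
e^{−rT} = 0.996166
N(−d₁) = 0.457806,  N(−d₂) = 0.552192
price = K·e^{−rT}·N(−d₂) − S·N(−d₁) = 51.690518 − 42.727025 = 8.963493
[ABC call K=19.43]
σ√T = 0.2458·√2.4321 = 0.383330
d₁ = (ln(S/K) + (r+σ²/2)T) / (σ√T) = (ln(25.24/19.43) + (0.0089+0.2458²/2)·2.4321) / 0.383330 = (0.261612 + 0.095117) / 0.383330 = 0.930604
d₂ = d₁ − σ√T = 0.930604 − 0.383330 = 0.547274
e^{−rT} = 0.978587
N(d₁) = 0.823971,  N(d₂) = 0.707905
price = S·N(d₁) − K·e^{−rT}·N(d₂) = 20.797024 − 13.460063 = 7.336960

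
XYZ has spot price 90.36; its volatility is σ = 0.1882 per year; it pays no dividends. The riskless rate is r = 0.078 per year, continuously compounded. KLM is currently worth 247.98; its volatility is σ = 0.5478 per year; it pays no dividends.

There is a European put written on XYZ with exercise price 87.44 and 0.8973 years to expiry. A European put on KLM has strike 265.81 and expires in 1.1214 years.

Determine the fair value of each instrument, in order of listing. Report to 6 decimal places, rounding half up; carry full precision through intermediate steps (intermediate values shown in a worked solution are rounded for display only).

[XYZ put K=87.44]
σ√T = 0.1882·√0.8973 = 0.178274
d₁ = (ln(S/K) + (r+σ²/2)T) / (σ√T) = (ln(90.36/87.44) + (0.078+0.1882²/2)·0.8973) / 0.178274 = (0.032849 + 0.085880) / 0.178274 = 0.665991
d₂ = d₁ − σ√T = 0.665991 − 0.178274 = 0.487717
e^{−rT} = 0.932404
N(−d₁) = 0.252708,  N(−d₂) = 0.312875
price = K·e^{−rT}·N(−d₂) − S·N(−d₁) = 25.508508 − 22.834719 = 2.673789
[KLM put K=265.81]
σ√T = 0.5478·√1.1214 = 0.580099
d₁ = (ln(S/K) + (r+σ²/2)T) / (σ√T) = (ln(247.98/265.81) + (0.078+0.5478²/2)·1.1214) / 0.580099 = (-0.069434 + 0.255727) / 0.580099 = 0.321140
d₂ = d₁ − σ√T = 0.321140 − 0.580099 = -0.258959
e^{−rT} = 0.916247
N(−d₁) = 0.374052,  N(−d₂) = 0.602167
price = K·e^{−rT}·N(−d₂) − S·N(−d₁) = 146.656264 − 92.757448 = 53.898816

price(XYZ put K=87.44) = 2.673789
price(KLM put K=265.81) = 53.898816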